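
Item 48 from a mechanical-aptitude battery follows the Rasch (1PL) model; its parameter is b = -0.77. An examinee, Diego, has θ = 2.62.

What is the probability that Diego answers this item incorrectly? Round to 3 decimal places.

0.033

P(θ) = 1 / (1 + exp(−(θ − b)))
Exponent: (2.62 − (-0.77)) = 3.3900
1/(1 + e^{-3.3900}) = 0.9674
P = 0.9674
P(incorrect) = 1 − 0.9674 = 0.0326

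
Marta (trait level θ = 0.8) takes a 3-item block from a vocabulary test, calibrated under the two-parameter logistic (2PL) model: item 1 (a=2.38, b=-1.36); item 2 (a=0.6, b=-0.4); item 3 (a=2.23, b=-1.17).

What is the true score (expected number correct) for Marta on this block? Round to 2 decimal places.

P(θ) = 1 / (1 + exp(−a(θ − b)))
P_1 = 1/(1+e^{-5.1408}) = 0.9942
P_2 = 1/(1+e^{-0.7200}) = 0.6726
P_3 = 1/(1+e^{-4.3931}) = 0.9878
E[score] = 0.9942 + 0.6726 + 0.9878 = 2.6546

2.65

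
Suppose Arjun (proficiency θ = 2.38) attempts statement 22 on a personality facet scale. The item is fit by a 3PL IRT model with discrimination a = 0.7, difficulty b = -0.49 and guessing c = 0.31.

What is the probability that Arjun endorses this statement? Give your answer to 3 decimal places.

0.918

P(θ) = c + (1 − c) · 1 / (1 + exp(−a(θ − b)))
Exponent: 0.7 × (2.38 − (-0.49)) = 2.0090
1/(1 + e^{-2.0090}) = 0.8817
P = 0.31 + 0.69 × 0.8817 = 0.9184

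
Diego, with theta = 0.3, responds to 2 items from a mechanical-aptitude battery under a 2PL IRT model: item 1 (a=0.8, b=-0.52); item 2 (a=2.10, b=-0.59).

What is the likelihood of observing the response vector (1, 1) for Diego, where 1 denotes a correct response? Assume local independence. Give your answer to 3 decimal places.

P(theta) = 1 / (1 + exp(−a(theta − b)))
P_1 = 1/(1+e^{-0.6560}) = 0.6584
P_2 = 1/(1+e^{-1.8690}) = 0.8663
L = P_1 × P_2 = 0.6584 × 0.8663 = 0.57037

0.570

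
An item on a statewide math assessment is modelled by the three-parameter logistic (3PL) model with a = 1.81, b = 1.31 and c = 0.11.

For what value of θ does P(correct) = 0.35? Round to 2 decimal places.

P(θ) = c + (1 − c) · 1 / (1 + exp(−a(θ − b)))
Remove guessing floor: (0.35 − 0.11)/(1 − 0.11) = 0.2697
logit = ln(0.2697/0.7303) = -0.9963
θ = b + logit/(a) = 1.31 + (-0.9963)/1.8100 = 0.7595

0.76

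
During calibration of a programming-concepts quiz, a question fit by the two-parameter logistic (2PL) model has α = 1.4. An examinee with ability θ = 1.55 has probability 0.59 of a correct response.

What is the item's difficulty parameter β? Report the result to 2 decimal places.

P(θ) = 1 / (1 + exp(−α(θ − β)))
logit(0.59) = ln(0.59/0.41) = 0.3640
β = θ − logit/(α) = 1.55 − 0.3640/1.4000 = 1.2900

1.29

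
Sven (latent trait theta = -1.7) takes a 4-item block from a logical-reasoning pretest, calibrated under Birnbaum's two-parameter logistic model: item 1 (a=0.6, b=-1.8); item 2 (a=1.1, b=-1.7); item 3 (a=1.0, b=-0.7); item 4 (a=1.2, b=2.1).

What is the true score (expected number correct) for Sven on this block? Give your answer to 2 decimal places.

1.29

P(theta) = 1 / (1 + exp(−a(theta − b)))
P_1 = 1/(1+e^{-0.0600}) = 0.5150
P_2 = 1/(1+e^{0.0000}) = 0.5000
P_3 = 1/(1+e^{1.0000}) = 0.2689
P_4 = 1/(1+e^{4.5600}) = 0.0104
E[score] = 0.5150 + 0.5000 + 0.2689 + 0.0104 = 1.2943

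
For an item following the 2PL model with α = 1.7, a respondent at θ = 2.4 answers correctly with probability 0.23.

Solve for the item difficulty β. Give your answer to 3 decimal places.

3.111

P(θ) = 1 / (1 + exp(−α(θ − β)))
logit(0.23) = ln(0.23/0.77) = -1.2083
β = θ − logit/(α) = 2.4 − (-1.2083)/1.7000 = 3.1108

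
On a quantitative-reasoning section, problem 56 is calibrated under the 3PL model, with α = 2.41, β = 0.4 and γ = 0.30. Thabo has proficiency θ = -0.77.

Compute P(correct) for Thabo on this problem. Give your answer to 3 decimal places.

0.339

P(θ) = γ + (1 − γ) · 1 / (1 + exp(−α(θ − β)))
Exponent: 2.41 × (-0.77 − 0.4) = -2.8197
1/(1 + e^{2.8197}) = 0.0563
P = 0.30 + 0.70 × 0.0563 = 0.3394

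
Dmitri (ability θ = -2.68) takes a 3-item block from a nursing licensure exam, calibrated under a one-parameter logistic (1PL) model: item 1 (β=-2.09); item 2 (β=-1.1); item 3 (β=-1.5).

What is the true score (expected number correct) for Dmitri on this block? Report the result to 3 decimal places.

0.762

P(θ) = 1 / (1 + exp(−(θ − β)))
P_1 = 1/(1+e^{0.5900}) = 0.3566
P_2 = 1/(1+e^{1.5800}) = 0.1708
P_3 = 1/(1+e^{1.1800}) = 0.2351
E[score] = 0.3566 + 0.1708 + 0.2351 = 0.7625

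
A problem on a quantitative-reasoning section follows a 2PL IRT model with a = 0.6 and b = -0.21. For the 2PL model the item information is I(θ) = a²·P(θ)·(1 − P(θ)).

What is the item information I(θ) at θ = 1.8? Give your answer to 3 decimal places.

0.064

P = 1/(1+e^{-1.2060}) = 0.7696
P(1−P) = 0.7696 × 0.2304 = 0.1773
I = a² × P(1−P) = 0.6² × 0.1773 = 0.06384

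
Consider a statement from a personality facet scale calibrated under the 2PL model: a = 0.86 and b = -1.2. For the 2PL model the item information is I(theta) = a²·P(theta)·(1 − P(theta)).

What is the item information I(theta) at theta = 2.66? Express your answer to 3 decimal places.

P = 1/(1+e^{-3.3196}) = 0.9651
P(1−P) = 0.9651 × 0.0349 = 0.0337
I = a² × P(1−P) = 0.86² × 0.0337 = 0.02491

0.025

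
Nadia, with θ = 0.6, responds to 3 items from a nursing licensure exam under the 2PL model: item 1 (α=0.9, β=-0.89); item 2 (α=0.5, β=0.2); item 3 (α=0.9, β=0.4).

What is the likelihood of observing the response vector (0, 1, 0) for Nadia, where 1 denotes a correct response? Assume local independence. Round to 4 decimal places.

P(θ) = 1 / (1 + exp(−α(θ − β)))
P_1 = 1/(1+e^{-1.3410}) = 0.7927
P_2 = 1/(1+e^{-0.2000}) = 0.5498
P_3 = 1/(1+e^{-0.1800}) = 0.5449
L = (1−P_1) × P_2 × (1−P_3) = 0.2073 × 0.5498 × 0.4551 = 0.05189

0.0519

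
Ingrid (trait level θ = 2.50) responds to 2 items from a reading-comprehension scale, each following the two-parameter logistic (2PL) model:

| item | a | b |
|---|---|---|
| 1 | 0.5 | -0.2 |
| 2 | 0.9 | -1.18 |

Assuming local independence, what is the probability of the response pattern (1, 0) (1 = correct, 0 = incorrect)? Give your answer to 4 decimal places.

P(θ) = 1 / (1 + exp(−a(θ − b)))
P_1 = 1/(1+e^{-1.3500}) = 0.7941
P_2 = 1/(1+e^{-3.3120}) = 0.9648
L = P_1 × (1−P_2) = 0.7941 × 0.0352 = 0.02792

0.0279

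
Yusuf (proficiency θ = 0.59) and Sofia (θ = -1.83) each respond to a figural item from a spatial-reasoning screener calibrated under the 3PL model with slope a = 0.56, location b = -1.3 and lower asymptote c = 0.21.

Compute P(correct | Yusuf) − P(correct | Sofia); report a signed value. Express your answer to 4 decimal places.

P(θ) = c + (1 − c) · 1 / (1 + exp(−a(θ − b)))
P(Yusuf) = 0.7965  [exponent 1.0584]
P(Sofia) = 0.5468  [exponent -0.2968]
Difference = 0.7965 − 0.5468 = 0.2497

0.2497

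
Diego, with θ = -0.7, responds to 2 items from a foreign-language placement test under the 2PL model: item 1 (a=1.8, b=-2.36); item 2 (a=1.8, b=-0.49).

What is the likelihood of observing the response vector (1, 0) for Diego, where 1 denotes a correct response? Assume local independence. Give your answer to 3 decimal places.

0.565

P(θ) = 1 / (1 + exp(−a(θ − b)))
P_1 = 1/(1+e^{-2.9880}) = 0.9520
P_2 = 1/(1+e^{0.3780}) = 0.4066
L = P_1 × (1−P_2) = 0.9520 × 0.5934 = 0.56493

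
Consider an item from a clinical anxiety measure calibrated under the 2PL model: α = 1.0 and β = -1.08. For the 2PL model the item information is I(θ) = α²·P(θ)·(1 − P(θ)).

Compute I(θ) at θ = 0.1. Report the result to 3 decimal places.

P = 1/(1+e^{-1.1800}) = 0.7649
P(1−P) = 0.7649 × 0.2351 = 0.1798
I = α² × P(1−P) = 1.0² × 0.1798 = 0.17980

0.180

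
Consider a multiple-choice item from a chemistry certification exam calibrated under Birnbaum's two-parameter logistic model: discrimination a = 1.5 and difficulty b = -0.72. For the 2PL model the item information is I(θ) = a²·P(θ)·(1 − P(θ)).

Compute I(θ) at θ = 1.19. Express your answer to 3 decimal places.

0.115

P = 1/(1+e^{-2.8650}) = 0.9461
P(1−P) = 0.9461 × 0.0539 = 0.0510
I = a² × P(1−P) = 1.5² × 0.0510 = 0.11476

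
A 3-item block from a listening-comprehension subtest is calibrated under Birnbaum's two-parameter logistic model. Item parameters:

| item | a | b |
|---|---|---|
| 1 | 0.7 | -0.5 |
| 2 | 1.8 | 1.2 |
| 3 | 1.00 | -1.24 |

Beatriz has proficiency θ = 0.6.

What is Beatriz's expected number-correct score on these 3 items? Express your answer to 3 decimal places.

1.800

P(θ) = 1 / (1 + exp(−a(θ − b)))
P_1 = 1/(1+e^{-0.7700}) = 0.6835
P_2 = 1/(1+e^{1.0800}) = 0.2535
P_3 = 1/(1+e^{-1.8400}) = 0.8629
E[score] = 0.6835 + 0.2535 + 0.8629 = 1.8000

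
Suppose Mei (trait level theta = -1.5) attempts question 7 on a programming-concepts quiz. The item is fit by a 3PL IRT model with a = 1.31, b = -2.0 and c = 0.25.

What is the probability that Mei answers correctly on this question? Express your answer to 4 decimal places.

0.7436

P(theta) = c + (1 − c) · 1 / (1 + exp(−a(theta − b)))
Exponent: 1.31 × (-1.5 − (-2.0)) = 0.6550
1/(1 + e^{-0.6550}) = 0.6581
P = 0.25 + 0.75 × 0.6581 = 0.7436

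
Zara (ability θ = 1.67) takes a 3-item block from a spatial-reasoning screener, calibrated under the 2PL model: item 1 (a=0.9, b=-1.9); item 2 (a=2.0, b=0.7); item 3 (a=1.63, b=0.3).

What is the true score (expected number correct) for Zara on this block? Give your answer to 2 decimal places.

P(θ) = 1 / (1 + exp(−a(θ − b)))
P_1 = 1/(1+e^{-3.2130}) = 0.9613
P_2 = 1/(1+e^{-1.9400}) = 0.8744
P_3 = 1/(1+e^{-2.2331}) = 0.9032
E[score] = 0.9613 + 0.8744 + 0.9032 = 2.7389

2.74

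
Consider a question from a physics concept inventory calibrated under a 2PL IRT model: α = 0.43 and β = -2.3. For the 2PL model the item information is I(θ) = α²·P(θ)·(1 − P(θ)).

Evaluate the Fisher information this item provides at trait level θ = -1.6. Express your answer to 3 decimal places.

P = 1/(1+e^{-0.3010}) = 0.5747
P(1−P) = 0.5747 × 0.4253 = 0.2444
I = α² × P(1−P) = 0.43² × 0.2444 = 0.04519

0.045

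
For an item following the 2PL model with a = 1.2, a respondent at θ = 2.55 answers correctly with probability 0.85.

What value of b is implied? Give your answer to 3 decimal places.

1.104

P(θ) = 1 / (1 + exp(−a(θ − b)))
logit(0.85) = ln(0.85/0.15) = 1.7346
b = θ − logit/(a) = 2.55 − 1.7346/1.2000 = 1.1045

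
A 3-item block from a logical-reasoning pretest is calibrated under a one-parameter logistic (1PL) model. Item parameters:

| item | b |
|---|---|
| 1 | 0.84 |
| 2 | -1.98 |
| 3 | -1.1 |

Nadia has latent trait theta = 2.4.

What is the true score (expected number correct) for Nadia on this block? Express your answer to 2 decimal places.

P(theta) = 1 / (1 + exp(−(theta − b)))
P_1 = 1/(1+e^{-1.5600}) = 0.8264
P_2 = 1/(1+e^{-4.3800}) = 0.9876
P_3 = 1/(1+e^{-3.5000}) = 0.9707
E[score] = 0.8264 + 0.9876 + 0.9707 = 2.7847

2.78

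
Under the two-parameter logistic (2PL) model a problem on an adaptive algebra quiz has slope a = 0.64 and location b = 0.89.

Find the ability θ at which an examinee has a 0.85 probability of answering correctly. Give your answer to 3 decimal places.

P(θ) = 1 / (1 + exp(−a(θ − b)))
logit = ln(0.8500/0.1500) = 1.7346
θ = b + logit/(a) = 0.89 + 1.7346/0.6400 = 3.6003

3.600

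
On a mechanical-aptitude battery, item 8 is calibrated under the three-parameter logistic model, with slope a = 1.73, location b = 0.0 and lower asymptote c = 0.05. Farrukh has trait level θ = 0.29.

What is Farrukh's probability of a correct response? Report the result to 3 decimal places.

0.642

P(θ) = c + (1 − c) · 1 / (1 + exp(−a(θ − b)))
Exponent: 1.73 × (0.29 − 0.0) = 0.5017
1/(1 + e^{-0.5017}) = 0.6229
P = 0.05 + 0.95 × 0.6229 = 0.6417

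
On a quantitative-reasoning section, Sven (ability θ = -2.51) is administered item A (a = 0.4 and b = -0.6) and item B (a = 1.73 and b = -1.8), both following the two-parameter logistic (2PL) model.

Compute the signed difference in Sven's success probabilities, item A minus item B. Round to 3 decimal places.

P(θ) = 1 / (1 + exp(−a(θ − b)))
P_A = 0.3178
P_B = 0.2265
P_A − P_B = 0.0913

0.091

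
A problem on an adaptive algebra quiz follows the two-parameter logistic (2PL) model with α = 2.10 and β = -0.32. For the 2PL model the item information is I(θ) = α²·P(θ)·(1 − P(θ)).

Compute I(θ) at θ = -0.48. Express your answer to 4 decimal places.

1.0720

P = 1/(1+e^{0.3360}) = 0.4168
P(1−P) = 0.4168 × 0.5832 = 0.2431
I = α² × P(1−P) = 2.10² × 0.2431 = 1.07196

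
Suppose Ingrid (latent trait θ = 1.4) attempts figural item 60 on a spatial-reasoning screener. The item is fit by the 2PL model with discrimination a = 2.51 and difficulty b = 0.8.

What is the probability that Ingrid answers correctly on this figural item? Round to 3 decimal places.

0.818

P(θ) = 1 / (1 + exp(−a(θ − b)))
Exponent: 2.51 × (1.4 − 0.8) = 1.5060
1/(1 + e^{-1.5060}) = 0.8185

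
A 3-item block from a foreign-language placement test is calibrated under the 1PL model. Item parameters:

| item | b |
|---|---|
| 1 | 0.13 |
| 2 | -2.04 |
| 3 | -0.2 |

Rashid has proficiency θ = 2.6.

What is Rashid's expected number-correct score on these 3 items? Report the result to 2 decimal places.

P(θ) = 1 / (1 + exp(−(θ − b)))
P_1 = 1/(1+e^{-2.4700}) = 0.9220
P_2 = 1/(1+e^{-4.6400}) = 0.9904
P_3 = 1/(1+e^{-2.8000}) = 0.9427
E[score] = 0.9220 + 0.9904 + 0.9427 = 2.8551

2.86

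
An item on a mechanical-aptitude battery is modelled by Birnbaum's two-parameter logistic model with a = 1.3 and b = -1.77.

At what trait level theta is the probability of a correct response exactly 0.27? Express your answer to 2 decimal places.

-2.54

P(theta) = 1 / (1 + exp(−a(theta − b)))
logit = ln(0.2700/0.7300) = -0.9946
theta = b + logit/(a) = -1.77 + (-0.9946)/1.3000 = -2.5351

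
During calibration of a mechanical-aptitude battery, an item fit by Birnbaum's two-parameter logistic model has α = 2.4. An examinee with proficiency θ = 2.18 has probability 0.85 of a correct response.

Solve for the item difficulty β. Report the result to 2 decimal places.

P(θ) = 1 / (1 + exp(−α(θ − β)))
logit(0.85) = ln(0.85/0.15) = 1.7346
β = θ − logit/(α) = 2.18 − 1.7346/2.4000 = 1.4572

1.46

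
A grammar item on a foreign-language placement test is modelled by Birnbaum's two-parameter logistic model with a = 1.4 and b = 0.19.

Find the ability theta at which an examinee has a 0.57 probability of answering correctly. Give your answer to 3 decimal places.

P(theta) = 1 / (1 + exp(−a(theta − b)))
logit = ln(0.5700/0.4300) = 0.2819
theta = b + logit/(a) = 0.19 + 0.2819/1.4000 = 0.3913

0.391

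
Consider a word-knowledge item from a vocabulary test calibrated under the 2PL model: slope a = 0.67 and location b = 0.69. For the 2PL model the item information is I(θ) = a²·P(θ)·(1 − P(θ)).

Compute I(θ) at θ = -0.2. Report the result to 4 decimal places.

P = 1/(1+e^{0.5963}) = 0.3552
P(1−P) = 0.3552 × 0.6448 = 0.2290
I = a² × P(1−P) = 0.67² × 0.2290 = 0.10281

0.1028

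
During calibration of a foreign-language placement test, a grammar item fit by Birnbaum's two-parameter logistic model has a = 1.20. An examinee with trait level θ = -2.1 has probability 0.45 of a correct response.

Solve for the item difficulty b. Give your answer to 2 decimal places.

P(θ) = 1 / (1 + exp(−a(θ − b)))
logit(0.45) = ln(0.45/0.55) = -0.2007
b = θ − logit/(a) = -2.1 − (-0.2007)/1.2000 = -1.9328

-1.93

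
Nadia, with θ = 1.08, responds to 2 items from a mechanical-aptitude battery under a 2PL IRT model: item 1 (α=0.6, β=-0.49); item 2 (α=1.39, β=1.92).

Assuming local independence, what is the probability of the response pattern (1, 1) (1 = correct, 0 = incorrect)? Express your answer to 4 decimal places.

P(θ) = 1 / (1 + exp(−α(θ − β)))
P_1 = 1/(1+e^{-0.9420}) = 0.7195
P_2 = 1/(1+e^{1.1676}) = 0.2373
L = P_1 × P_2 = 0.7195 × 0.2373 = 0.17073

0.1707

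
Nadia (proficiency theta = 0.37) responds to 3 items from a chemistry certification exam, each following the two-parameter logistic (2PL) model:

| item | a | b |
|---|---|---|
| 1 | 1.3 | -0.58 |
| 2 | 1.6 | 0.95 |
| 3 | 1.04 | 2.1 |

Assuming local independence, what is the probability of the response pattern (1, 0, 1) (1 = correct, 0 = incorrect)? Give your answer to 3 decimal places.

0.079

P(theta) = 1 / (1 + exp(−a(theta − b)))
P_1 = 1/(1+e^{-1.2350}) = 0.7747
P_2 = 1/(1+e^{0.9280}) = 0.2833
P_3 = 1/(1+e^{1.7992}) = 0.1419
L = P_1 × (1−P_2) × P_3 = 0.7747 × 0.7167 × 0.1419 = 0.07881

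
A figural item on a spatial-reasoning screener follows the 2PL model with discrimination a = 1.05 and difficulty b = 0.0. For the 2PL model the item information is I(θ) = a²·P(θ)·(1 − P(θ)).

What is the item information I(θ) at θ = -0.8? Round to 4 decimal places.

0.2322

P = 1/(1+e^{0.8400}) = 0.3015
P(1−P) = 0.3015 × 0.6985 = 0.2106
I = a² × P(1−P) = 1.05² × 0.2106 = 0.23220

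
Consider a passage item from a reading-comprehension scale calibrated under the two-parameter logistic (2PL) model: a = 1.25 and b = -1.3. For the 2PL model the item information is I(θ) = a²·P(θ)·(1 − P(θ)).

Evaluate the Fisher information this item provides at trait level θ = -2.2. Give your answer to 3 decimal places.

0.289

P = 1/(1+e^{1.1250}) = 0.2451
P(1−P) = 0.2451 × 0.7549 = 0.1850
I = a² × P(1−P) = 1.25² × 0.1850 = 0.28909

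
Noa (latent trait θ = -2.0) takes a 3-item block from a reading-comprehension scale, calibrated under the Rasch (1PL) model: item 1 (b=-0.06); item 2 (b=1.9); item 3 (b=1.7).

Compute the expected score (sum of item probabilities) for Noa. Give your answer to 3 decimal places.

0.170

P(θ) = 1 / (1 + exp(−(θ − b)))
P_1 = 1/(1+e^{1.9400}) = 0.1256
P_2 = 1/(1+e^{3.9000}) = 0.0198
P_3 = 1/(1+e^{3.7000}) = 0.0241
E[score] = 0.1256 + 0.0198 + 0.0241 = 0.1696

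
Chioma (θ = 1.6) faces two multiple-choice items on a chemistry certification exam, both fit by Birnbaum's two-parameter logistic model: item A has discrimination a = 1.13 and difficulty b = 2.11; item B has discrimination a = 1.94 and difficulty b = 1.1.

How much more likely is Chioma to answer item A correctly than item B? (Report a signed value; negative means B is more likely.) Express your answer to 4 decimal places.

P(θ) = 1 / (1 + exp(−a(θ − b)))
P_A = 0.3598
P_B = 0.7251
P_A − P_B = -0.3653

-0.3653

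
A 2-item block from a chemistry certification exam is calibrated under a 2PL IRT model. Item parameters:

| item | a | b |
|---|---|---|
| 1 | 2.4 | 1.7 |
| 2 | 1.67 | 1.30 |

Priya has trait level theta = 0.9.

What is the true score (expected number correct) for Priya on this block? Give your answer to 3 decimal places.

P(theta) = 1 / (1 + exp(−a(theta − b)))
P_1 = 1/(1+e^{1.9200}) = 0.1279
P_2 = 1/(1+e^{0.6680}) = 0.3389
E[score] = 0.1279 + 0.3389 = 0.4668

0.467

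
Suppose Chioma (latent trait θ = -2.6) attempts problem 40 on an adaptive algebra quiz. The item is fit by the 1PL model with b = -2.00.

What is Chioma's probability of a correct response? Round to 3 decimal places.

0.354

P(θ) = 1 / (1 + exp(−(θ − b)))
Exponent: (-2.6 − (-2.00)) = -0.6000
1/(1 + e^{0.6000}) = 0.3543
P = 0.3543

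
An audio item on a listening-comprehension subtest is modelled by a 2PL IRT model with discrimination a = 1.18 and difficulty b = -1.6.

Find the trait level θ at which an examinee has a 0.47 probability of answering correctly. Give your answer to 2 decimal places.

-1.70

P(θ) = 1 / (1 + exp(−a(θ − b)))
logit = ln(0.4700/0.5300) = -0.1201
θ = b + logit/(a) = -1.6 + (-0.1201)/1.1800 = -1.7018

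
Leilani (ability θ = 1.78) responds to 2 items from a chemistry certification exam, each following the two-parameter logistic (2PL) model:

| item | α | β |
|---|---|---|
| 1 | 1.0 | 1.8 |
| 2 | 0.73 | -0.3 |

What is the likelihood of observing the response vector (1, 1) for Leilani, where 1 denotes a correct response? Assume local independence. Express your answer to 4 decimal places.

P(θ) = 1 / (1 + exp(−α(θ − β)))
P_1 = 1/(1+e^{0.0200}) = 0.4950
P_2 = 1/(1+e^{-1.5184}) = 0.8203
L = P_1 × P_2 = 0.4950 × 0.8203 = 0.40605

0.4060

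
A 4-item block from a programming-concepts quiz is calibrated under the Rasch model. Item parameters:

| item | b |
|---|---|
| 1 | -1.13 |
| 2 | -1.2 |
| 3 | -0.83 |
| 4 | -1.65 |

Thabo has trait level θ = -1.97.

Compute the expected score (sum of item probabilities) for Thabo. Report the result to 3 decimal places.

1.281

P(θ) = 1 / (1 + exp(−(θ − b)))
P_1 = 1/(1+e^{0.8400}) = 0.3015
P_2 = 1/(1+e^{0.7700}) = 0.3165
P_3 = 1/(1+e^{1.1400}) = 0.2423
P_4 = 1/(1+e^{0.3200}) = 0.4207
E[score] = 0.3015 + 0.3165 + 0.2423 + 0.4207 = 1.2810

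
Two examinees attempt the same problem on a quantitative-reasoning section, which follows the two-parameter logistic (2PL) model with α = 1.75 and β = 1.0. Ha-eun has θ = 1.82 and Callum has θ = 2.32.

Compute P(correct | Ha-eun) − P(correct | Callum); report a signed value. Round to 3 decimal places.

P(θ) = 1 / (1 + exp(−α(θ − β)))
P(Ha-eun) = 0.8077  [exponent 1.4350]
P(Callum) = 0.9097  [exponent 2.3100]
Difference = 0.8077 − 0.9097 = -0.1020

-0.102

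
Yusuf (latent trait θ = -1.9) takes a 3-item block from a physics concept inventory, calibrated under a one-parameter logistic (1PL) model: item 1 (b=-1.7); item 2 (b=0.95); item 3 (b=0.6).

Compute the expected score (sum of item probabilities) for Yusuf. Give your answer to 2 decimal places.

0.58

P(θ) = 1 / (1 + exp(−(θ − b)))
P_1 = 1/(1+e^{0.2000}) = 0.4502
P_2 = 1/(1+e^{2.8500}) = 0.0547
P_3 = 1/(1+e^{2.5000}) = 0.0759
E[score] = 0.4502 + 0.0547 + 0.0759 = 0.5807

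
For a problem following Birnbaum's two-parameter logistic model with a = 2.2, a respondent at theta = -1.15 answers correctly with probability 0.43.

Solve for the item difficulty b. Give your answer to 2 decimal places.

-1.02

P(theta) = 1 / (1 + exp(−a(theta − b)))
logit(0.43) = ln(0.43/0.57) = -0.2819
b = theta − logit/(a) = -1.15 − (-0.2819)/2.2000 = -1.0219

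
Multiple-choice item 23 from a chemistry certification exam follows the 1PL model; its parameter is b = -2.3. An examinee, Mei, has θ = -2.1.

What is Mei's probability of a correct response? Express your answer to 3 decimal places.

0.550

P(θ) = 1 / (1 + exp(−(θ − b)))
Exponent: (-2.1 − (-2.3)) = 0.2000
1/(1 + e^{-0.2000}) = 0.5498
P = 0.5498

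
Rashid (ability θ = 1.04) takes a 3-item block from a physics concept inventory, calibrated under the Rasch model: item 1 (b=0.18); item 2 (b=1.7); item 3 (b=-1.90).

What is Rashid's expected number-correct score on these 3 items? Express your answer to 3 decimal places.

P(θ) = 1 / (1 + exp(−(θ − b)))
P_1 = 1/(1+e^{-0.8600}) = 0.7027
P_2 = 1/(1+e^{0.6600}) = 0.3407
P_3 = 1/(1+e^{-2.9400}) = 0.9498
E[score] = 0.7027 + 0.3407 + 0.9498 = 1.9932

1.993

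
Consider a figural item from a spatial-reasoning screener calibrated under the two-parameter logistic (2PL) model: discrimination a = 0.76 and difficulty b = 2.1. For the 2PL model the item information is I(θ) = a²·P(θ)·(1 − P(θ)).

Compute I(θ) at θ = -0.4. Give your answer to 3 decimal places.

0.065

P = 1/(1+e^{1.9000}) = 0.1301
P(1−P) = 0.1301 × 0.8699 = 0.1132
I = a² × P(1−P) = 0.76² × 0.1132 = 0.06537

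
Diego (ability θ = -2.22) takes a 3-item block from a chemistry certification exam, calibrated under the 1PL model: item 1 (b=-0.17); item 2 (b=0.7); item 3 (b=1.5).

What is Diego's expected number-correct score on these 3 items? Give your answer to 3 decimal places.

0.189

P(θ) = 1 / (1 + exp(−(θ − b)))
P_1 = 1/(1+e^{2.0500}) = 0.1141
P_2 = 1/(1+e^{2.9200}) = 0.0512
P_3 = 1/(1+e^{3.7200}) = 0.0237
E[score] = 0.1141 + 0.0512 + 0.0237 = 0.1889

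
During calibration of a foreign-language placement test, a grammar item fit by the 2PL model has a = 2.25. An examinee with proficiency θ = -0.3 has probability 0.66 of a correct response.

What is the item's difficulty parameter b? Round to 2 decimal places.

P(θ) = 1 / (1 + exp(−a(θ − b)))
logit(0.66) = ln(0.66/0.34) = 0.6633
b = θ − logit/(a) = -0.3 − 0.6633/2.2500 = -0.5948

-0.59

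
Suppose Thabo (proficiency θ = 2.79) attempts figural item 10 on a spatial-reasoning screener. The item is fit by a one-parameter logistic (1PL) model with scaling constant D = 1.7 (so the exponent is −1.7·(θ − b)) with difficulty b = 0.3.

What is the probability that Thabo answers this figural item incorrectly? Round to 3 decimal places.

0.014

P(θ) = 1 / (1 + exp(−D·(θ − b)))
Exponent: 1.7 × (2.79 − 0.3) = 4.2330
1/(1 + e^{-4.2330}) = 0.9857
P = 0.9857
P(incorrect) = 1 − 0.9857 = 0.0143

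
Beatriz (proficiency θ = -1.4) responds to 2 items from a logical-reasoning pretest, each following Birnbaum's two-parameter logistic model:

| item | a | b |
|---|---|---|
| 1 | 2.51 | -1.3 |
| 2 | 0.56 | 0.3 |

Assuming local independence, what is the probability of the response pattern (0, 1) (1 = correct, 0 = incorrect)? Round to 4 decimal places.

P(θ) = 1 / (1 + exp(−a(θ − b)))
P_1 = 1/(1+e^{0.2510}) = 0.4376
P_2 = 1/(1+e^{0.9520}) = 0.2785
L = (1−P_1) × P_2 = 0.5624 × 0.2785 = 0.15663

0.1566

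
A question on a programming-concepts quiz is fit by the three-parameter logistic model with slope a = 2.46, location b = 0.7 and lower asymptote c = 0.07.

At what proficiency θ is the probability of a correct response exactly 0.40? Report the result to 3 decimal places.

P(θ) = c + (1 − c) · 1 / (1 + exp(−a(θ − b)))
Remove guessing floor: (0.40 − 0.07)/(1 − 0.07) = 0.3548
logit = ln(0.3548/0.6452) = -0.5978
θ = b + logit/(a) = 0.7 + (-0.5978)/2.4600 = 0.4570

0.457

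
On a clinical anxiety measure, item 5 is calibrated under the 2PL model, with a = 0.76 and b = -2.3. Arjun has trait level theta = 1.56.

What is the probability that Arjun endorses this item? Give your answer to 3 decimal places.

0.949

P(theta) = 1 / (1 + exp(−a(theta − b)))
Exponent: 0.76 × (1.56 − (-2.3)) = 2.9336
1/(1 + e^{-2.9336}) = 0.9495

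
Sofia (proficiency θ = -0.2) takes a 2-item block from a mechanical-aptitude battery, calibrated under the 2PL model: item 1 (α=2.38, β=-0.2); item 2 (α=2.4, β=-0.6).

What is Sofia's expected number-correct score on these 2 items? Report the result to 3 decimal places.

1.223

P(θ) = 1 / (1 + exp(−α(θ − β)))
P_1 = 1/(1+e^{0.0000}) = 0.5000
P_2 = 1/(1+e^{-0.9600}) = 0.7231
E[score] = 0.5000 + 0.7231 = 1.2231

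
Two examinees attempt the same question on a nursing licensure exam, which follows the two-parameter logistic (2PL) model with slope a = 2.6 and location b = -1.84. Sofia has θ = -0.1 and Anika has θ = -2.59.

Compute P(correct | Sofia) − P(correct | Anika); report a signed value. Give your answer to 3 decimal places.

P(θ) = 1 / (1 + exp(−a(θ − b)))
P(Sofia) = 0.9893  [exponent 4.5240]
P(Anika) = 0.1246  [exponent -1.9500]
Difference = 0.9893 − 0.1246 = 0.8647

0.865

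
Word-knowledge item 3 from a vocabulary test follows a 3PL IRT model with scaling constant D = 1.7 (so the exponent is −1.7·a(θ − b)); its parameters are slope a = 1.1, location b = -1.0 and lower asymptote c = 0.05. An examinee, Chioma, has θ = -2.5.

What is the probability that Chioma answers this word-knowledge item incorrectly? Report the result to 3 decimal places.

P(θ) = c + (1 − c) · 1 / (1 + exp(−D·a(θ − b)))
Exponent: 1.7 × 1.1 × (-2.5 − (-1.0)) = -2.8050
1/(1 + e^{2.8050}) = 0.0571
P = 0.05 + 0.95 × 0.0571 = 0.1042
P(incorrect) = 1 − 0.1042 = 0.8958

0.896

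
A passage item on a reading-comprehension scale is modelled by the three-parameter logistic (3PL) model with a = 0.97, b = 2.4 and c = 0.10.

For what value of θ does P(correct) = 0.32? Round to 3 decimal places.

P(θ) = c + (1 − c) · 1 / (1 + exp(−a(θ − b)))
Remove guessing floor: (0.32 − 0.10)/(1 − 0.10) = 0.2444
logit = ln(0.2444/0.7556) = -1.1285
θ = b + logit/(a) = 2.4 + (-1.1285)/0.9700 = 1.2366

1.237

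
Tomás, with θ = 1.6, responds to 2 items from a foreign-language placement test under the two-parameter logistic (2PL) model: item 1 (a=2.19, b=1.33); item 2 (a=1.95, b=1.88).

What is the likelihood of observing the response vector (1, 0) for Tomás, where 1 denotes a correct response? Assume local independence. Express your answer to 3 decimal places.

P(θ) = 1 / (1 + exp(−a(θ − b)))
P_1 = 1/(1+e^{-0.5913}) = 0.6437
P_2 = 1/(1+e^{0.5460}) = 0.3668
L = P_1 × (1−P_2) = 0.6437 × 0.6332 = 0.40757

0.408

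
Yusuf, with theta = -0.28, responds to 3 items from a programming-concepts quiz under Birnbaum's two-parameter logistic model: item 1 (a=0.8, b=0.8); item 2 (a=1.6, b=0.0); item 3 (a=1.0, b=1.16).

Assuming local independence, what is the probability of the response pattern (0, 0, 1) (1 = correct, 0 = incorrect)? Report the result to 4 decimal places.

P(theta) = 1 / (1 + exp(−a(theta − b)))
P_1 = 1/(1+e^{0.8640}) = 0.2965
P_2 = 1/(1+e^{0.4480}) = 0.3898
P_3 = 1/(1+e^{1.4400}) = 0.1915
L = (1−P_1) × (1−P_2) × P_3 = 0.7035 × 0.6102 × 0.1915 = 0.08222

0.0822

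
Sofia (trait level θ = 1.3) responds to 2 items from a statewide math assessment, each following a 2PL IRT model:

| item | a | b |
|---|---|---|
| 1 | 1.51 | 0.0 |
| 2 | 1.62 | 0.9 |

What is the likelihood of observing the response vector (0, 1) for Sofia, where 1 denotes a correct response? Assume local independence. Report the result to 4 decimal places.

0.0809

P(θ) = 1 / (1 + exp(−a(θ − b)))
P_1 = 1/(1+e^{-1.9630}) = 0.8769
P_2 = 1/(1+e^{-0.6480}) = 0.6566
L = (1−P_1) × P_2 = 0.1231 × 0.6566 = 0.08085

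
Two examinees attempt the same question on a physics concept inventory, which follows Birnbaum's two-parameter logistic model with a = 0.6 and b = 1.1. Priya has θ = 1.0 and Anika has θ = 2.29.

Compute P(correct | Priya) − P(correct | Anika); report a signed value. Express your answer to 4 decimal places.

P(θ) = 1 / (1 + exp(−a(θ − b)))
P(Priya) = 0.4850  [exponent -0.0600]
P(Anika) = 0.6713  [exponent 0.7140]
Difference = 0.4850 − 0.6713 = -0.1863

-0.1863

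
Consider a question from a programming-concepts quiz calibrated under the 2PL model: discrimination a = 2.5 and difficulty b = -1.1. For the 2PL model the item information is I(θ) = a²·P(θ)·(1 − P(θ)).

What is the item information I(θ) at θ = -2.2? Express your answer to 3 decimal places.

P = 1/(1+e^{2.7500}) = 0.0601
P(1−P) = 0.0601 × 0.9399 = 0.0565
I = a² × P(1−P) = 2.5² × 0.0565 = 0.35298

0.353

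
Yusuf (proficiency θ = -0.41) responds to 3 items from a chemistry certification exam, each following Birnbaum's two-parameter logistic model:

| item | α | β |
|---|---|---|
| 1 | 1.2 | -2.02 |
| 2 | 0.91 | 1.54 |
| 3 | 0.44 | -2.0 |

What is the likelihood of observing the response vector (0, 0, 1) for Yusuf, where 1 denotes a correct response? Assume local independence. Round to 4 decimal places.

0.0723

P(θ) = 1 / (1 + exp(−α(θ − β)))
P_1 = 1/(1+e^{-1.9320}) = 0.8735
P_2 = 1/(1+e^{1.7745}) = 0.1450
P_3 = 1/(1+e^{-0.6996}) = 0.6681
L = (1−P_1) × (1−P_2) × P_3 = 0.1265 × 0.8550 × 0.6681 = 0.07228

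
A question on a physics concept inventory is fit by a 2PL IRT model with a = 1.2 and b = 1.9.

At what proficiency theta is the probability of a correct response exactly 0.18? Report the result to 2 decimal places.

0.64

P(theta) = 1 / (1 + exp(−a(theta − b)))
logit = ln(0.1800/0.8200) = -1.5163
theta = b + logit/(a) = 1.9 + (-1.5163)/1.2000 = 0.6364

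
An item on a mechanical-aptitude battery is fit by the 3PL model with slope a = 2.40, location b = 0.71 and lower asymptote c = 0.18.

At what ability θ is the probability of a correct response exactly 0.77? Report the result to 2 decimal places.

1.10

P(θ) = c + (1 − c) · 1 / (1 + exp(−a(θ − b)))
Remove guessing floor: (0.77 − 0.18)/(1 − 0.18) = 0.7195
logit = ln(0.7195/0.2805) = 0.9420
θ = b + logit/(a) = 0.71 + 0.9420/2.4000 = 1.1025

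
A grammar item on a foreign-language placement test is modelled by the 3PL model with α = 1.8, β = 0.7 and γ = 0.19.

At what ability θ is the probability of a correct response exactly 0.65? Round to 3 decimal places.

P(θ) = γ + (1 − γ) · 1 / (1 + exp(−α(θ − β)))
Remove guessing floor: (0.65 − 0.19)/(1 − 0.19) = 0.5679
logit = ln(0.5679/0.4321) = 0.2733
θ = β + logit/(α) = 0.7 + 0.2733/1.8000 = 0.8518

0.852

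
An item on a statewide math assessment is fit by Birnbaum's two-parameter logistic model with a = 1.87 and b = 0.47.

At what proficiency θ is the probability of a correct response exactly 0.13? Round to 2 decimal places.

-0.55

P(θ) = 1 / (1 + exp(−a(θ − b)))
logit = ln(0.1300/0.8700) = -1.9010
θ = b + logit/(a) = 0.47 + (-1.9010)/1.8700 = -0.5466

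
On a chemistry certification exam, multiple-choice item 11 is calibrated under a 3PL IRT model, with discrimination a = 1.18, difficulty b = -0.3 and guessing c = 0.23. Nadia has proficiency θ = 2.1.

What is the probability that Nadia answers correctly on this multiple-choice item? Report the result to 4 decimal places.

0.9572

P(θ) = c + (1 − c) · 1 / (1 + exp(−a(θ − b)))
Exponent: 1.18 × (2.1 − (-0.3)) = 2.8320
1/(1 + e^{-2.8320}) = 0.9444
P = 0.23 + 0.77 × 0.9444 = 0.9572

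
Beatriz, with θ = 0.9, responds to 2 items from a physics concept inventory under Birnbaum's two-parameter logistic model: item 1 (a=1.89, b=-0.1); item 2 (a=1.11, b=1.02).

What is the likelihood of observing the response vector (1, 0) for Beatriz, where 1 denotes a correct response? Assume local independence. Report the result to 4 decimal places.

0.4633

P(θ) = 1 / (1 + exp(−a(θ − b)))
P_1 = 1/(1+e^{-1.8900}) = 0.8688
P_2 = 1/(1+e^{0.1332}) = 0.4667
L = P_1 × (1−P_2) = 0.8688 × 0.5333 = 0.46326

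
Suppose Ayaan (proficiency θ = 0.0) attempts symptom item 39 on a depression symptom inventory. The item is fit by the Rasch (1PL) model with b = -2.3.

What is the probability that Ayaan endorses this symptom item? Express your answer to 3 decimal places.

0.909

P(θ) = 1 / (1 + exp(−(θ − b)))
Exponent: (0.0 − (-2.3)) = 2.3000
1/(1 + e^{-2.3000}) = 0.9089
P = 0.9089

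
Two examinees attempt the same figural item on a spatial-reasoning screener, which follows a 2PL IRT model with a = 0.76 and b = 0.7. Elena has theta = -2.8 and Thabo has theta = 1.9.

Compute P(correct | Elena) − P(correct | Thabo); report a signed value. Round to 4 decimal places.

-0.6480

P(theta) = 1 / (1 + exp(−a(theta − b)))
P(Elena) = 0.0654  [exponent -2.6600]
P(Thabo) = 0.7134  [exponent 0.9120]
Difference = 0.0654 − 0.7134 = -0.6480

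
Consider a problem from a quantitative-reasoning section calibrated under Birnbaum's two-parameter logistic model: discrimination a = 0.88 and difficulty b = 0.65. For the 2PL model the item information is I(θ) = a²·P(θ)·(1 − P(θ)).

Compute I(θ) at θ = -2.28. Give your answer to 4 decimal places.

0.0508

P = 1/(1+e^{2.5784}) = 0.0705
P(1−P) = 0.0705 × 0.9295 = 0.0656
I = a² × P(1−P) = 0.88² × 0.0656 = 0.05077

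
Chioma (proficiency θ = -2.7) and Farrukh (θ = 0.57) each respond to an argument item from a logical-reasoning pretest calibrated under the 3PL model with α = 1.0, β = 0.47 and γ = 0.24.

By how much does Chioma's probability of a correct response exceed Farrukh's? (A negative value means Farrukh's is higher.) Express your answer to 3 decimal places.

P(θ) = γ + (1 − γ) · 1 / (1 + exp(−α(θ − β)))
P(Chioma) = 0.2706  [exponent -3.1700]
P(Farrukh) = 0.6390  [exponent 0.1000]
Difference = 0.2706 − 0.6390 = -0.3683

-0.368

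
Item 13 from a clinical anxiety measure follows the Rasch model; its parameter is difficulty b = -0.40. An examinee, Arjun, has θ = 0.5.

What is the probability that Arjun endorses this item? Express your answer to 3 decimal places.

0.711

P(θ) = 1 / (1 + exp(−(θ − b)))
Exponent: (0.5 − (-0.40)) = 0.9000
1/(1 + e^{-0.9000}) = 0.7109
P = 0.7109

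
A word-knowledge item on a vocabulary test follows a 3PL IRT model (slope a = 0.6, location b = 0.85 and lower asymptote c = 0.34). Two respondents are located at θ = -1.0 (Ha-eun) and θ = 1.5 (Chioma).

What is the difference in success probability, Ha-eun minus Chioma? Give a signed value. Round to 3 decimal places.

-0.230

P(θ) = c + (1 − c) · 1 / (1 + exp(−a(θ − b)))
P(Ha-eun) = 0.5036  [exponent -1.1100]
P(Chioma) = 0.7335  [exponent 0.3900]
Difference = 0.5036 − 0.7335 = -0.2300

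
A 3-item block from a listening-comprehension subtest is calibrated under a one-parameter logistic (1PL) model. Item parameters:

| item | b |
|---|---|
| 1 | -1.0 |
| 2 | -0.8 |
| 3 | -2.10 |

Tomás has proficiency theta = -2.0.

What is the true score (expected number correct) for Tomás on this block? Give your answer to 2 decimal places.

P(theta) = 1 / (1 + exp(−(theta − b)))
P_1 = 1/(1+e^{1.0000}) = 0.2689
P_2 = 1/(1+e^{1.2000}) = 0.2315
P_3 = 1/(1+e^{-0.1000}) = 0.5250
E[score] = 0.2689 + 0.2315 + 0.5250 = 1.0254

1.03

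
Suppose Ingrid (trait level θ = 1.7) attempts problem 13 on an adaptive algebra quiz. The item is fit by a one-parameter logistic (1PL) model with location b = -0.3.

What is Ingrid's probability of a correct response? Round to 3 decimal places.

P(θ) = 1 / (1 + exp(−(θ − b)))
Exponent: (1.7 − (-0.3)) = 2.0000
1/(1 + e^{-2.0000}) = 0.8808
P = 0.8808

0.881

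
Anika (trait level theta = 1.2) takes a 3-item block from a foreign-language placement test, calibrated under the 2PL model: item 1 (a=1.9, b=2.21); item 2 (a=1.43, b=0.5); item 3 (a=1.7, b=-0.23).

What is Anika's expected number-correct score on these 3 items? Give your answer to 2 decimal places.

1.78

P(theta) = 1 / (1 + exp(−a(theta − b)))
P_1 = 1/(1+e^{1.9190}) = 0.1280
P_2 = 1/(1+e^{-1.0010}) = 0.7313
P_3 = 1/(1+e^{-2.4310}) = 0.9192
E[score] = 0.1280 + 0.7313 + 0.9192 = 1.7784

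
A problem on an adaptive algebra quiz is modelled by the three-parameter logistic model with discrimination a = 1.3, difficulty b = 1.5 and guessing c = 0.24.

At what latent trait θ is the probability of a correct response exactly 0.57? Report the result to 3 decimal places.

P(θ) = c + (1 − c) · 1 / (1 + exp(−a(θ − b)))
Remove guessing floor: (0.57 − 0.24)/(1 − 0.24) = 0.4342
logit = ln(0.4342/0.5658) = -0.2647
θ = b + logit/(a) = 1.5 + (-0.2647)/1.3000 = 1.2964

1.296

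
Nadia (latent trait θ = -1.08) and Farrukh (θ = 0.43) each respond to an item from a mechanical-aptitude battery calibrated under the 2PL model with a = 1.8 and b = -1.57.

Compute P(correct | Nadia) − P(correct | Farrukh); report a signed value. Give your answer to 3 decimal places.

-0.266

P(θ) = 1 / (1 + exp(−a(θ − b)))
P(Nadia) = 0.7072  [exponent 0.8820]
P(Farrukh) = 0.9734  [exponent 3.6000]
Difference = 0.7072 − 0.9734 = -0.2662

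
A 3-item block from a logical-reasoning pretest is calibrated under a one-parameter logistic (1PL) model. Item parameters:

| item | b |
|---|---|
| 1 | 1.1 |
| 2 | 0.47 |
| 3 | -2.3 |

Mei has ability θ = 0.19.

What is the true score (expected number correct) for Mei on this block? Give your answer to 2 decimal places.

1.64

P(θ) = 1 / (1 + exp(−(θ − b)))
P_1 = 1/(1+e^{0.9100}) = 0.2870
P_2 = 1/(1+e^{0.2800}) = 0.4305
P_3 = 1/(1+e^{-2.4900}) = 0.9234
E[score] = 0.2870 + 0.4305 + 0.9234 = 1.6409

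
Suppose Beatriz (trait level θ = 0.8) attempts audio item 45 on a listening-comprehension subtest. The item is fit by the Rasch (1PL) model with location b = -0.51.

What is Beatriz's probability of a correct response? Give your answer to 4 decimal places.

0.7875

P(θ) = 1 / (1 + exp(−(θ − b)))
Exponent: (0.8 − (-0.51)) = 1.3100
1/(1 + e^{-1.3100}) = 0.7875
P = 0.7875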